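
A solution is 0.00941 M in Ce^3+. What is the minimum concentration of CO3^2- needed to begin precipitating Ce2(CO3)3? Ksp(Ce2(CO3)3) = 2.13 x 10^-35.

[CO3^2-] ≈ 6.22 × 10^-11 M

Ce2(CO3)3(s) ⇌ 2 Ce^3+ + 3 CO3^2-
Ksp = [Ce^3+]^2[CO3^2-]^3
Precipitation begins when Q = Ksp. With [Ce^3+] = 0.00941 M:
2.13 x 10^-35 = (0.00941)^2 × [CO3^2-]^3
[CO3^2-] = (2.13 x 10^-35 / 8.855 × 10^-5)^(1/3) = 6.22 x 10^-11 M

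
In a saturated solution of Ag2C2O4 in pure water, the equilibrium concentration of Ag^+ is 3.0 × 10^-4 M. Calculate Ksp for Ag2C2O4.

Ksp ≈ 1.4 x 10^-11

Ag2C2O4(s) <=> 2 Ag^+ + C2O4^2-
Stoichiometry gives [C2O4^2-] = (1/2)[Ag^+] = 1.50 x 10^-4 M.
Ksp = [Ag^+]^2[C2O4^2-]
Ksp = (3.0 × 10^-4)^2 × 1.50 × 10^-4 = 1.4 x 10^-11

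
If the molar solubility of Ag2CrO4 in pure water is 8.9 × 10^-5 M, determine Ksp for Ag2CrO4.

Ag2CrO4(s) ⇌ 2 Ag^+ + CrO4^2-
Let s = molar solubility. Then [Ag^+] = 2s and [CrO4^2-] = s.
Ksp = [Ag^+]^2[CrO4^2-]
Substituting: Ksp = (2s)^2s = 4s^3
With s = 8.9 x 10^-5: Ksp = 2.8 × 10^-12

2.8e-12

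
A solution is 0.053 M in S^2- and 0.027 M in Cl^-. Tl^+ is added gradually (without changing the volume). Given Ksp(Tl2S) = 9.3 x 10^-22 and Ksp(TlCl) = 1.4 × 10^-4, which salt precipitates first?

Tl2S

Each salt begins to precipitate when Q = Ksp, i.e. when [Tl^+] reaches its threshold.
For Tl2S: 9.3 x 10^-22 = 0.053 × [Tl^+]^2  ⇒  [Tl^+] = 1.3 × 10^-10 M.
For TlCl: 1.4 × 10^-4 = 0.027 × [Tl^+]  ⇒  [Tl^+] = 5.2 x 10^-3 M.
The salt with the lower threshold [Tl^+] precipitates first: Tl2S.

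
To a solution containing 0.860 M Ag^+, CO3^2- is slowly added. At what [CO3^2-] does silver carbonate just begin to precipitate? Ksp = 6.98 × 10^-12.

Ag2CO3(s) <=> 2 Ag^+(aq) + CO3^2-(aq)
Ksp = [Ag^+]^2[CO3^2-]
Precipitation begins when Q = Ksp. With [Ag^+] = 0.860 M:
6.98 × 10^-12 = (0.860)^2 × [CO3^2-]
[CO3^2-] = (6.98 × 10^-12 / 7.396 × 10^-1) = 9.44 × 10^-12 M

[CO3^2-] = 9.44 × 10^-12 M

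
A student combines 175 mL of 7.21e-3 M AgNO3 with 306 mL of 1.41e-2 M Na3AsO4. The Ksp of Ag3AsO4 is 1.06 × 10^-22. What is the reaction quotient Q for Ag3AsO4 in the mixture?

Q = 1.62 x 10^-10

Total volume = 175 + 306 = 481 mL.
[Ag^+] = 7.21 × 10^-3 × (175/481) = 2.623 × 10^-3 M
[AsO4^3-] = 1.41 x 10^-2 × (306/481) = 8.970 × 10^-3 M
Ag3AsO4(s) ⇌ 3 Ag^+(aq) + AsO4^3-(aq), so Q = [Ag^+]^3[AsO4^3-]
Q = (2.623 x 10^-3)^3(8.970 × 10^-3) = 1.62 × 10^-10
Q > Ksp, so Ag3AsO4 will precipitate.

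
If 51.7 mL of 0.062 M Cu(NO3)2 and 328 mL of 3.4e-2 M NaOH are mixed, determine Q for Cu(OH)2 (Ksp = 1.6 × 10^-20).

Total volume = 51.7 + 328 = 379.7 mL.
[Cu^2+] = 6.2 × 10^-2 × (51.7/379.7) = 8.44 x 10^-3 M
[OH^-] = 3.4 × 10^-2 × (328/379.7) = 2.94 × 10^-2 M
Cu(OH)2(s) <=> Cu^2+(aq) + 2 OH^-(aq), so Q = [Cu^2+][OH^-]^2
Q = (8.44 × 10^-3)(2.94 × 10^-2)^2 = 7.3 x 10^-6
Q > Ksp, so Cu(OH)2 will precipitate.

Q ≈ 7.3 × 10^-6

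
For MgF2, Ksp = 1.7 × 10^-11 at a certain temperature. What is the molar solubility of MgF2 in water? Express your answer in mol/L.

1.6 × 10^-4 M

MgF2(s) ⇌ Mg^2+ + 2 F^-
Ksp = [Mg^2+][F^-]^2
For each mole of MgF2 that dissolves: [Mg^2+] = s, [F^-] = 2s.
Ksp = s(2s)^2 = 4s^3
s = (1.7 × 10^-11 / 4)^(1/3) = 1.6 x 10^-4 M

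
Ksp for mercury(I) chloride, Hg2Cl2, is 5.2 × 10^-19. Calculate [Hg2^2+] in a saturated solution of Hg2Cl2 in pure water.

Hg2Cl2(s) ⇌ Hg2^2+(aq) + 2 Cl^-(aq)
Ksp = [Hg2^2+][Cl^-]^2
If s mol/L of Hg2Cl2 dissolves, [Hg2^2+] = s and [Cl^-] = 2s.
Ksp = s(2s)^2 = 4s^3
Solving, s = (5.2 × 10^-19/4)^(1/3) = 5.07 × 10^-7 M
[Hg2^2+] = s = 5.1 x 10^-7 M

[Hg2^2+] ≈ 5.1 × 10^-7 M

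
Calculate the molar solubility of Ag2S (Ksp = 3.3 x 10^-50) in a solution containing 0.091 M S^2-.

Ag2S(s) <=> 2 Ag^+(aq) + S^2-(aq)
Ksp = [Ag^+]^2[S^2-]
Let s be the molar solubility in this solution. [Ag^+] = 2s, [S^2-] = 0.091 + s ≈ 0.091 (common-ion effect: S^2- is already 0.091 M).
Ksp ≈ (2s)^2 × 0.091
s = 3.0 x 10^-25 M
Check: s = 3.0 x 10^-25 ≪ 0.091, so the approximation is valid.

s = 3.0 × 10^-25 M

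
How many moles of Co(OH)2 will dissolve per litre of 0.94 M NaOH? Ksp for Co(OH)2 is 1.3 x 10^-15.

s = 1.5e-15 M

Co(OH)2(s) ⇌ Co^2+ + 2 OH^-
Ksp = [Co^2+][OH^-]^2
If s mol/L dissolves here, [Co^2+] = s, [OH^-] = 0.94 + 2s ≈ 0.94 (Ksp is small, so little additional dissolves).
Ksp ≈ s × (0.94)^2
s = 1.5 x 10^-15 M
Check: 2s = 2.9 x 10^-15 ≪ 0.94, so the approximation is valid.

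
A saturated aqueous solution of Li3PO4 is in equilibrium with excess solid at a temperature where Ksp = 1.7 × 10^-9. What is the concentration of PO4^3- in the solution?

[PO4^3-] ≈ 2.8 × 10^-3 M

Li3PO4(s) ⇌ 3 Li^+(aq) + PO4^3-(aq)
Ksp = [Li^+]^3[PO4^3-]
For each mole of Li3PO4 that dissolves: [Li^+] = 3s, [PO4^3-] = s.
Substituting: Ksp = (3s)^3s = 27s^4
s^4 = 1.7 × 10^-9 / 27, so s = 2.82 × 10^-3 M
[PO4^3-] = s = 2.8 x 10^-3 M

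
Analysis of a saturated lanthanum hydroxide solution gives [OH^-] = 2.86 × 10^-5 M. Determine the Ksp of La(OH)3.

2.23e-19

La(OH)3(s) ⇌ La^3+ + 3 OH^-
Stoichiometry gives [La^3+] = (1/3)[OH^-] = 9.533 x 10^-6 M.
Ksp = [La^3+][OH^-]^3
Ksp = 9.533 × 10^-6 × (2.86 × 10^-5)^3 = 2.23 × 10^-19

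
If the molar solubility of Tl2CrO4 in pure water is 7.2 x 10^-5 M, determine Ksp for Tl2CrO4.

Tl2CrO4(s) ⇌ 2 Tl^+(aq) + CrO4^2-(aq)
Let s = molar solubility. Then [Tl^+] = 2s and [CrO4^2-] = s.
Ksp = [Tl^+]^2[CrO4^2-]
Substituting: Ksp = (2s)^2s = 4s^3
Ksp = 4 × (7.2 × 10^-5)^3 = 1.5 × 10^-12

1.5 x 10^-12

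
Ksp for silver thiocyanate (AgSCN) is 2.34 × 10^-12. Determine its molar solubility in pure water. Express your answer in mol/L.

1.53 × 10^-6 M

AgSCN(s) ⇌ Ag^+(aq) + SCN^-(aq)
Ksp = [Ag^+][SCN^-]
Let s = molar solubility. Then [Ag^+] = s and [SCN^-] = s.
Ksp = (s)(s) = s^2
s = √(2.34 × 10^-12) = 1.53 x 10^-6 M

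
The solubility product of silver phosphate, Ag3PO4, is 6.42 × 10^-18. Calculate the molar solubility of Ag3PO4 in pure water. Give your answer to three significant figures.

s ≈ 2.21 × 10^-5 M

Ag3PO4(s) ⇌ 3 Ag^+ + PO4^3-
Ksp = [Ag^+]^3[PO4^3-]
For each mole of Ag3PO4 that dissolves: [Ag^+] = 3s, [PO4^3-] = s.
Ksp = (3s)^3s = 27s^4
s = (6.42 × 10^-18 / 27)^(1/4) = 2.21 x 10^-5 M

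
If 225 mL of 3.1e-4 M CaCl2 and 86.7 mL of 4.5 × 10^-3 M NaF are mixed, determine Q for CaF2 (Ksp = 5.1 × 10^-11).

Q = 3.5 × 10^-10

Total volume = 225 + 86.7 = 311.7 mL.
[Ca^2+] = 3.1 x 10^-4 × (225/311.7) = 2.24 × 10^-4 M
[F^-] = 4.5 × 10^-3 × (86.7/311.7) = 1.25 × 10^-3 M
CaF2(s) <=> Ca^2+ + 2 F^-, so Q = [Ca^2+][F^-]^2
Q = (2.24 × 10^-4)(1.25 × 10^-3)^2 = 3.5 × 10^-10
Q > Ksp, so CaF2 will precipitate.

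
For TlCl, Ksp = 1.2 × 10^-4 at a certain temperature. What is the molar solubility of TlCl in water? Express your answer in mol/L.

s ≈ 0.011 M

TlCl(s) ⇌ Tl^+ + Cl^-
Ksp = [Tl^+][Cl^-]
Let s = molar solubility. Then [Tl^+] = s and [Cl^-] = s.
Ksp = s^2
s = √(1.2 × 10^-4) = 1.1 × 10^-2 M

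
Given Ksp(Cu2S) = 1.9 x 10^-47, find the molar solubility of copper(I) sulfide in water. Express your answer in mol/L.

Cu2S(s) ⇌ 2 Cu^+ + S^2-
Ksp = [Cu^+]^2[S^2-]
For each mole of Cu2S that dissolves: [Cu^+] = 2s, [S^2-] = s.
Substituting: Ksp = (2s)^2s = 4s^3
s^3 = 1.9 x 10^-47 / 4, so s = 1.7 × 10^-16 M

s = 1.7e-16 M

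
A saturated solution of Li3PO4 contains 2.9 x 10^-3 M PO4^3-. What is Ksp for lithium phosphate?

1.9 × 10^-9

Li3PO4(s) ⇌ 3 Li^+(aq) + PO4^3-(aq)
Stoichiometry gives [Li^+] = (3/1)[PO4^3-] = 8.70 × 10^-3 M.
Ksp = [Li^+]^3[PO4^3-]
Ksp = (8.70 × 10^-3)^3 × 2.9 × 10^-3 = 1.9 x 10^-9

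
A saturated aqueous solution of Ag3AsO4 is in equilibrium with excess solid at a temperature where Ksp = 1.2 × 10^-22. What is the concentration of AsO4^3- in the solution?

Ag3AsO4(s) ⇌ 3 Ag^+ + AsO4^3-
Ksp = [Ag^+]^3[AsO4^3-]
With molar solubility s: [Ag^+] = 3s, [AsO4^3-] = s.
Substituting: Ksp = (3s)^3s = 27s^4
Solving, s = (1.2 × 10^-22/27)^(1/4) = 1.45 × 10^-6 M
[AsO4^3-] = s = 1.5 × 10^-6 M

[AsO4^3-] = 1.5 × 10^-6 M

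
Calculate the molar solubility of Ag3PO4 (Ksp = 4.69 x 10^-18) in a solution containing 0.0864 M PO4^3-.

Ag3PO4(s) ⇌ 3 Ag^+ + PO4^3-
Ksp = [Ag^+]^3[PO4^3-]
If s mol/L dissolves here, [Ag^+] = 3s, [PO4^3-] = 0.0864 + s ≈ 0.0864 (since the PO4^3- already present dominates).
Ksp ≈ (3s)^3 × 0.0864
s = 1.26 × 10^-6 M
Check: s = 1.3 × 10^-6 ≪ 0.0864, so the approximation is valid.

s = 1.26 × 10^-6 M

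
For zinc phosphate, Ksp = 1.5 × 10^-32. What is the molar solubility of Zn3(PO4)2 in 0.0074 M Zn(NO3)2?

s = 9.6 × 10^-14 M

Zn3(PO4)2(s) ⇌ 3 Zn^2+ + 2 PO4^3-
Ksp = [Zn^2+]^3[PO4^3-]^2
If s mol/L dissolves here, [Zn^2+] = 0.0074 + 3s ≈ 0.0074, [PO4^3-] = 2s (common-ion effect: Zn^2+ is already 0.0074 M).
Ksp ≈ (0.0074)^3 × (2s)^2
s = 9.6 × 10^-14 M
Check: 3s = 2.9 × 10^-13 ≪ 0.0074, so the approximation is valid.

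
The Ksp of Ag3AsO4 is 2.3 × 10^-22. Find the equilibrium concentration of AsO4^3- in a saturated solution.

[AsO4^3-] = 1.7 × 10^-6 M

Ag3AsO4(s) ⇌ 3 Ag^+(aq) + AsO4^3-(aq)
Ksp = [Ag^+]^3[AsO4^3-]
Let s = molar solubility. Then [Ag^+] = 3s and [AsO4^3-] = s.
Substituting: Ksp = (3s)^3s = 27s^4
s^4 = 2.3 × 10^-22 / 27, so s = 1.71 × 10^-6 M
[AsO4^3-] = s = 1.7 x 10^-6 M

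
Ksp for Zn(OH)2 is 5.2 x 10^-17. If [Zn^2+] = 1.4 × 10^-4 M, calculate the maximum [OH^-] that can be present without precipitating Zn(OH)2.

Zn(OH)2(s) ⇌ Zn^2+ + 2 OH^-
Ksp = [Zn^2+][OH^-]^2
Precipitation begins when Q = Ksp. With [Zn^2+] = 1.4 × 10^-4 M:
5.2 x 10^-17 = (1.4 × 10^-4) × [OH^-]^2
[OH^-] = (5.2 x 10^-17 / 1.4 × 10^-4)^(1/2) = 6.1 × 10^-7 M

[OH^-] ≈ 6.1e-7 M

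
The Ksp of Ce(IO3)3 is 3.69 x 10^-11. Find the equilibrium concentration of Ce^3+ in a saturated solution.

Ce(IO3)3(s) ⇌ Ce^3+ + 3 IO3^-
Ksp = [Ce^3+][IO3^-]^3
Let s = molar solubility. Then [Ce^3+] = s and [IO3^-] = 3s.
So Ksp = s × (3s)^3 = 27s^4
s^4 = 3.69 x 10^-11 / 27, so s = 1.081 x 10^-3 M
[Ce^3+] = s = 1.08 x 10^-3 M

[Ce^3+] = 1.08 × 10^-3 M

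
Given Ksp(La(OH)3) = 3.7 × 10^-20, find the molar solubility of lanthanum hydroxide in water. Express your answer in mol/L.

s = 6.1 x 10^-6 M

La(OH)3(s) ⇌ La^3+(aq) + 3 OH^-(aq)
Ksp = [La^3+][OH^-]^3
For each mole of La(OH)3 that dissolves: [La^3+] = s, [OH^-] = 3s.
So Ksp = s × (3s)^3 = 27s^4
s = (3.7 × 10^-20 / 27)^(1/4) = 6.1 × 10^-6 M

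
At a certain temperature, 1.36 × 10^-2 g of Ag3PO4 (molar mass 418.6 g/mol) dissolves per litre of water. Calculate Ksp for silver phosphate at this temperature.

Molar solubility s = (1.36 × 10^-2 g/L) / (418.6 g/mol) = 3.249 × 10^-5 M.
Ag3PO4(s) <=> 3 Ag^+ + PO4^3-
For each mole of Ag3PO4 that dissolves: [Ag^+] = 3s, [PO4^3-] = s.
Ksp = [Ag^+]^3[PO4^3-]
So Ksp = (3s)^3 × s = 27s^4
Ksp = 27 × (3.249 × 10^-5)^4 = 3.01 x 10^-17

Ksp ≈ 3.01 × 10^-17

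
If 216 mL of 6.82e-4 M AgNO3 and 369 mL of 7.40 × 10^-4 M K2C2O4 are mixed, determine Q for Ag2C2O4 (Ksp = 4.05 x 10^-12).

Total volume = 216 + 369 = 585 mL.
[Ag^+] = 6.82 x 10^-4 × (216/585) = 2.518 × 10^-4 M
[C2O4^2-] = 7.40 × 10^-4 × (369/585) = 4.668 x 10^-4 M
Ag2C2O4(s) ⇌ 2 Ag^+ + C2O4^2-, so Q = [Ag^+]^2[C2O4^2-]
Q = (2.518 x 10^-4)^2(4.668 × 10^-4) = 2.96 x 10^-11
Q > Ksp, so Ag2C2O4 will precipitate.

Q = 2.96e-11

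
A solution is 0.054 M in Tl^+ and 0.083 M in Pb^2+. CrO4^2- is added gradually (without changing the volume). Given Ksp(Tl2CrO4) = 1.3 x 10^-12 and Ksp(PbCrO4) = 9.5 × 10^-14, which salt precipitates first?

PbCrO4

Precipitation of each salt starts when its ion product equals its Ksp.
For Tl2CrO4: 1.3 x 10^-12 = (0.054)^2 × [CrO4^2-]  ⇒  [CrO4^2-] = 4.5 x 10^-10 M.
For PbCrO4: 9.5 × 10^-14 = 0.083 × [CrO4^2-]  ⇒  [CrO4^2-] = 1.1 × 10^-12 M.
The salt with the lower threshold [CrO4^2-] precipitates first: PbCrO4.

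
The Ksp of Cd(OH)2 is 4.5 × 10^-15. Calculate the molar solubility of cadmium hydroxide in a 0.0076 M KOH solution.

s ≈ 7.8 × 10^-11 M

Cd(OH)2(s) ⇌ Cd^2+ + 2 OH^-
Ksp = [Cd^2+][OH^-]^2
Let s = moles of Cd(OH)2 that dissolve per litre. [Cd^2+] = s, [OH^-] = 0.0076 + 2s ≈ 0.0076 (common-ion effect: OH^- is already 0.0076 M).
Ksp ≈ s × (0.0076)^2
s = 7.8 × 10^-11 M
Check: 2s = 1.6 × 10^-10 ≪ 0.0076, so the approximation is valid.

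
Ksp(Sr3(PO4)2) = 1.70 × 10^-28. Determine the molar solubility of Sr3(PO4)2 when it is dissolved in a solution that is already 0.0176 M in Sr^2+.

Sr3(PO4)2(s) <=> 3 Sr^2+ + 2 PO4^3-
Ksp = [Sr^2+]^3[PO4^3-]^2
Let s = moles of Sr3(PO4)2 that dissolve per litre. [Sr^2+] = 0.0176 + 3s ≈ 0.0176, [PO4^3-] = 2s (since the Sr^2+ already present dominates).
Ksp ≈ (0.0176)^3 × (2s)^2
s = 2.79 x 10^-12 M
Check: 3s = 8.4 × 10^-12 ≪ 0.0176, so the approximation is valid.

2.79 × 10^-12 M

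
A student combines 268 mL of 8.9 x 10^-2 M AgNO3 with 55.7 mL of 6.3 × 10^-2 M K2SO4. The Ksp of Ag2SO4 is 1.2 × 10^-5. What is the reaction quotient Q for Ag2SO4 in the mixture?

Total volume = 268 + 55.7 = 323.7 mL.
[Ag^+] = 8.9 × 10^-2 × (268/323.7) = 7.37 × 10^-2 M
[SO4^2-] = 6.3 × 10^-2 × (55.7/323.7) = 1.08 × 10^-2 M
Ag2SO4(s) ⇌ 2 Ag^+(aq) + SO4^2-(aq), so Q = [Ag^+]^2[SO4^2-]
Q = (7.37 × 10^-2)^2(1.08 x 10^-2) = 5.9 x 10^-5
Q > Ksp, so Ag2SO4 will precipitate.

Q = 5.9e-5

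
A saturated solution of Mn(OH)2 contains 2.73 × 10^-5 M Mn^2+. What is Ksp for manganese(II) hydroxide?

Mn(OH)2(s) <=> Mn^2+(aq) + 2 OH^-(aq)
Stoichiometry gives [OH^-] = (2/1)[Mn^2+] = 5.460 x 10^-5 M.
Ksp = [Mn^2+][OH^-]^2
Ksp = 2.73 × 10^-5 × (5.460 × 10^-5)^2 = 8.14 × 10^-14

Ksp ≈ 8.14e-14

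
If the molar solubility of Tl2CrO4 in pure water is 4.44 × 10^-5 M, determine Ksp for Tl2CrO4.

Tl2CrO4(s) ⇌ 2 Tl^+(aq) + CrO4^2-(aq)
For each mole of Tl2CrO4 that dissolves: [Tl^+] = 2s, [CrO4^2-] = s.
Ksp = [Tl^+]^2[CrO4^2-]
Ksp = (2s)^2s = 4s^3
Ksp = 4 × (4.44 × 10^-5)^3 = 3.50 x 10^-13

3.50 × 10^-13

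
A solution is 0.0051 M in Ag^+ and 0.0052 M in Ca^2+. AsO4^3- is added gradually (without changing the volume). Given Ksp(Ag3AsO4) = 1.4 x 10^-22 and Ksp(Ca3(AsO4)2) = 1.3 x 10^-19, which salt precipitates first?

Each salt begins to precipitate when Q = Ksp, i.e. when [AsO4^3-] reaches its threshold.
For Ag3AsO4: 1.4 x 10^-22 = (0.0051)^3 × [AsO4^3-]  ⇒  [AsO4^3-] = 1.1 x 10^-15 M.
For Ca3(AsO4)2: 1.3 x 10^-19 = (0.0052)^3 × [AsO4^3-]^2  ⇒  [AsO4^3-] = 9.6 × 10^-7 M.
The salt with the lower threshold [AsO4^3-] precipitates first: Ag3AsO4.

Ag3AsO4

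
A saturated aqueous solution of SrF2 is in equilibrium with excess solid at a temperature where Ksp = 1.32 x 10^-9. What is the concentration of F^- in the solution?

1.38e-3 M

SrF2(s) ⇌ Sr^2+ + 2 F^-
Ksp = [Sr^2+][F^-]^2
With molar solubility s: [Sr^2+] = s, [F^-] = 2s.
So Ksp = s × (2s)^2 = 4s^3
s = (1.32 x 10^-9 / 4)^(1/3) = 6.910 × 10^-4 M
[F^-] = 2s = 1.38 x 10^-3 M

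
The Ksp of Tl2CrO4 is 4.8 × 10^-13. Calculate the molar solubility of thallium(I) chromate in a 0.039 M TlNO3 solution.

Tl2CrO4(s) <=> 2 Tl^+ + CrO4^2-
Ksp = [Tl^+]^2[CrO4^2-]
Let s = moles of Tl2CrO4 that dissolve per litre. [Tl^+] = 0.039 + 2s ≈ 0.039, [CrO4^2-] = s (since Tl^+ from TlNO3 dominates).
Ksp ≈ (0.039)^2 × s
s = 3.2 x 10^-10 M
Check: 2s = 6.3 × 10^-10 ≪ 0.039, so the approximation is valid.

s ≈ 3.2e-10 M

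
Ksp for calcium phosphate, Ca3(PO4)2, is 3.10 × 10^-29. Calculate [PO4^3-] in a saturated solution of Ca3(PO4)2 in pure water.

Ca3(PO4)2(s) ⇌ 3 Ca^2+(aq) + 2 PO4^3-(aq)
Ksp = [Ca^2+]^3[PO4^3-]^2
If s mol/L of Ca3(PO4)2 dissolves, [Ca^2+] = 3s and [PO4^3-] = 2s.
Substituting: Ksp = (3s)^3(2s)^2 = 108s^5
Solving, s = (3.10 × 10^-29/108)^(1/5) = 7.791 × 10^-7 M
[PO4^3-] = 2s = 1.56 × 10^-6 M

1.56 x 10^-6 M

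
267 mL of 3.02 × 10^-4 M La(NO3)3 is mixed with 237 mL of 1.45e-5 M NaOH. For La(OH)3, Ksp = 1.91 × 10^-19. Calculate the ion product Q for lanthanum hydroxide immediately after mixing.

Q ≈ 5.07 × 10^-20

Total volume = 267 + 237 = 504 mL.
[La^3+] = 3.02 x 10^-4 × (267/504) = 1.600 × 10^-4 M
[OH^-] = 1.45 x 10^-5 × (237/504) = 6.818 × 10^-6 M
La(OH)3(s) ⇌ La^3+(aq) + 3 OH^-(aq), so Q = [La^3+][OH^-]^3
Q = (1.600 × 10^-4)(6.818 x 10^-6)^3 = 5.07 x 10^-20
Q < Ksp, so no precipitate of La(OH)3 forms.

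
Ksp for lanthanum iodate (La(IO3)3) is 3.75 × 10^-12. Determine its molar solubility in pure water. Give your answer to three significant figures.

s = 6.10 × 10^-4 M

La(IO3)3(s) ⇌ La^3+(aq) + 3 IO3^-(aq)
Ksp = [La^3+][IO3^-]^3
For each mole of La(IO3)3 that dissolves: [La^3+] = s, [IO3^-] = 3s.
So Ksp = s × (3s)^3 = 27s^4
Solving, s = (3.75 × 10^-12/27)^(1/4) = 6.10 × 10^-4 M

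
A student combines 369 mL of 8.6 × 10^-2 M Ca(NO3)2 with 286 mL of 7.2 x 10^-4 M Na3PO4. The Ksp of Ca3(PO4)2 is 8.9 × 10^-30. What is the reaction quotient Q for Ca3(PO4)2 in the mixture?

1.1 x 10^-11

Total volume = 369 + 286 = 655 mL.
[Ca^2+] = 8.6 x 10^-2 × (369/655) = 4.84 × 10^-2 M
[PO4^3-] = 7.2 × 10^-4 × (286/655) = 3.14 × 10^-4 M
Ca3(PO4)2(s) ⇌ 3 Ca^2+ + 2 PO4^3-, so Q = [Ca^2+]^3[PO4^3-]^2
Q = (4.84 × 10^-2)^3(3.14 × 10^-4)^2 = 1.1 × 10^-11
Q > Ksp, so Ca3(PO4)2 will precipitate.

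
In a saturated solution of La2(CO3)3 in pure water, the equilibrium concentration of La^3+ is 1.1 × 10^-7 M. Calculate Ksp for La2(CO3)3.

5.4e-35

La2(CO3)3(s) ⇌ 2 La^3+(aq) + 3 CO3^2-(aq)
Stoichiometry gives [CO3^2-] = (3/2)[La^3+] = 1.65 x 10^-7 M.
Ksp = [La^3+]^2[CO3^2-]^3
Ksp = (1.1 x 10^-7)^2 × (1.65 x 10^-7)^3 = 5.4 x 10^-35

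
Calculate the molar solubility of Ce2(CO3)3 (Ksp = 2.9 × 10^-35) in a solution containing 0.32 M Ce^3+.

Ce2(CO3)3(s) <=> 2 Ce^3+(aq) + 3 CO3^2-(aq)
Ksp = [Ce^3+]^2[CO3^2-]^3
Let s be the molar solubility in this solution. [Ce^3+] = 0.32 + 2s ≈ 0.32, [CO3^2-] = 3s (common-ion effect: Ce^3+ is already 0.32 M).
Ksp ≈ (0.32)^2 × (3s)^3
s = 2.2 x 10^-12 M
Check: 2s = 4.4 x 10^-12 ≪ 0.32, so the approximation is valid.

2.2e-12 M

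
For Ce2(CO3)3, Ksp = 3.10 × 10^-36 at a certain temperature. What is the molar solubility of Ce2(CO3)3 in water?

s = 3.10e-8 M

Ce2(CO3)3(s) ⇌ 2 Ce^3+(aq) + 3 CO3^2-(aq)
Ksp = [Ce^3+]^2[CO3^2-]^3
If s mol/L of Ce2(CO3)3 dissolves, [Ce^3+] = 2s and [CO3^2-] = 3s.
Substituting: Ksp = (2s)^2(3s)^3 = 108s^5
s = (3.10 × 10^-36 / 108)^(1/5) = 3.10 x 10^-8 M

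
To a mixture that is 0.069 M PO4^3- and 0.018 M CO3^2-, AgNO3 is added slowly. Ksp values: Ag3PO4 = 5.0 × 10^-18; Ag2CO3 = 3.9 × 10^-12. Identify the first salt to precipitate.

Ag3PO4

Precipitation of each salt starts when its ion product equals its Ksp.
For Ag3PO4: 5.0 × 10^-18 = 0.069 × [Ag^+]^3  ⇒  [Ag^+] = 4.2 × 10^-6 M.
For Ag2CO3: 3.9 × 10^-12 = 0.018 × [Ag^+]^2  ⇒  [Ag^+] = 1.5 × 10^-5 M.
The salt with the lower threshold [Ag^+] precipitates first: Ag3PO4.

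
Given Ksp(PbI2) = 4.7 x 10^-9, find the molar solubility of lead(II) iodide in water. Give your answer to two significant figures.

s ≈ 1.1e-3 M

PbI2(s) <=> Pb^2+(aq) + 2 I^-(aq)
Ksp = [Pb^2+][I^-]^2
With molar solubility s: [Pb^2+] = s, [I^-] = 2s.
Ksp = s(2s)^2 = 4s^3
s = (4.7 x 10^-9 / 4)^(1/3) = 1.1 × 10^-3 M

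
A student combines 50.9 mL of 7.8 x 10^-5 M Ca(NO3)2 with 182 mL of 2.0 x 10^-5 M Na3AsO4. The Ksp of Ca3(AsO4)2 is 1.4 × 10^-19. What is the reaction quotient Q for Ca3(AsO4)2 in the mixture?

1.2 × 10^-24

Total volume = 50.9 + 182 = 232.9 mL.
[Ca^2+] = 7.8 x 10^-5 × (50.9/232.9) = 1.70 × 10^-5 M
[AsO4^3-] = 2.0 × 10^-5 × (182/232.9) = 1.56 × 10^-5 M
Ca3(AsO4)2(s) ⇌ 3 Ca^2+(aq) + 2 AsO4^3-(aq), so Q = [Ca^2+]^3[AsO4^3-]^2
Q = (1.70 x 10^-5)^3(1.56 × 10^-5)^2 = 1.2 x 10^-24
Q < Ksp, so no precipitate of Ca3(AsO4)2 forms.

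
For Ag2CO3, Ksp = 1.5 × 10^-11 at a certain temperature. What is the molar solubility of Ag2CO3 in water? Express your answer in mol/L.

s ≈ 1.6e-4 M

Ag2CO3(s) <=> 2 Ag^+(aq) + CO3^2-(aq)
Ksp = [Ag^+]^2[CO3^2-]
Let s = molar solubility. Then [Ag^+] = 2s and [CO3^2-] = s.
Ksp = (2s)^2s = 4s^3
s = (1.5 × 10^-11 / 4)^(1/3) = 1.6 x 10^-4 M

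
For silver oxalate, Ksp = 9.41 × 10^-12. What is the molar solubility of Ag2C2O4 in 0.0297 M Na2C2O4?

Ag2C2O4(s) ⇌ 2 Ag^+ + C2O4^2-
Ksp = [Ag^+]^2[C2O4^2-]
Let s = moles of Ag2C2O4 that dissolve per litre. [Ag^+] = 2s, [C2O4^2-] = 0.0297 + s ≈ 0.0297 (since C2O4^2- from Na2C2O4 dominates).
Ksp ≈ (2s)^2 × 0.0297
s = 8.90 × 10^-6 M
Check: s = 8.9 × 10^-6 ≪ 0.0297, so the approximation is valid.

8.90e-6 M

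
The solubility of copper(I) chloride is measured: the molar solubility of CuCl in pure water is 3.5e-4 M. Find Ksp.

CuCl(s) ⇌ Cu^+ + Cl^-
If s mol/L of CuCl dissolves, [Cu^+] = s and [Cl^-] = s.
Ksp = [Cu^+][Cl^-]
Ksp = (s)(s) = s^2
With s = 3.5 × 10^-4: Ksp = 1.2 × 10^-7

1.2 × 10^-7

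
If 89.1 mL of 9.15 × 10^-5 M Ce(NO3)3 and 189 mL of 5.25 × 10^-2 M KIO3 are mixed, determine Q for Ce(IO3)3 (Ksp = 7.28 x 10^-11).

Total volume = 89.1 + 189 = 278.1 mL.
[Ce^3+] = 9.15 × 10^-5 × (89.1/278.1) = 2.932 × 10^-5 M
[IO3^-] = 5.25 × 10^-2 × (189/278.1) = 3.568 x 10^-2 M
Ce(IO3)3(s) ⇌ Ce^3+ + 3 IO3^-, so Q = [Ce^3+][IO3^-]^3
Q = (2.932 x 10^-5)(3.568 x 10^-2)^3 = 1.33 × 10^-9
Q > Ksp, so Ce(IO3)3 will precipitate.

Q ≈ 1.33 × 10^-9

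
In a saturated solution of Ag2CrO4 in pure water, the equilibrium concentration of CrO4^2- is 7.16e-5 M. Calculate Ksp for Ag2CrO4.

Ksp = 1.47e-12

Ag2CrO4(s) ⇌ 2 Ag^+ + CrO4^2-
Stoichiometry gives [Ag^+] = (2/1)[CrO4^2-] = 1.432 x 10^-4 M.
Ksp = [Ag^+]^2[CrO4^2-]
Ksp = (1.432 x 10^-4)^2 × 7.16 x 10^-5 = 1.47 x 10^-12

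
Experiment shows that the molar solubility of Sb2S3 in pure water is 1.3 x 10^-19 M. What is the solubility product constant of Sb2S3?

4.0 x 10^-93

Sb2S3(s) <=> 2 Sb^3+(aq) + 3 S^2-(aq)
If s mol/L of Sb2S3 dissolves, [Sb^3+] = 2s and [S^2-] = 3s.
Ksp = [Sb^3+]^2[S^2-]^3
Substituting: Ksp = (2s)^2(3s)^3 = 108s^5
Ksp = 108 × (1.3 x 10^-19)^5 = 4.0 × 10^-93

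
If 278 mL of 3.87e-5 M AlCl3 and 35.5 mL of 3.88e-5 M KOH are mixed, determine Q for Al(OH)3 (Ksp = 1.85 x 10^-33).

Total volume = 278 + 35.5 = 313.5 mL.
[Al^3+] = 3.87 × 10^-5 × (278/313.5) = 3.432 x 10^-5 M
[OH^-] = 3.88 x 10^-5 × (35.5/313.5) = 4.394 x 10^-6 M
Al(OH)3(s) <=> Al^3+(aq) + 3 OH^-(aq), so Q = [Al^3+][OH^-]^3
Q = (3.432 x 10^-5)(4.394 × 10^-6)^3 = 2.91 × 10^-21
Q > Ksp, so Al(OH)3 will precipitate.

Q = 2.91 x 10^-21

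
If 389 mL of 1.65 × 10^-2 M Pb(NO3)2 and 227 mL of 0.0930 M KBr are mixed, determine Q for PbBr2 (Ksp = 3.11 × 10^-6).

Q = 1.22e-5

Total volume = 389 + 227 = 616 mL.
[Pb^2+] = 1.65 x 10^-2 × (389/616) = 1.042 × 10^-2 M
[Br^-] = 9.30 x 10^-2 × (227/616) = 3.427 × 10^-2 M
PbBr2(s) ⇌ Pb^2+ + 2 Br^-, so Q = [Pb^2+][Br^-]^2
Q = (1.042 × 10^-2)(3.427 x 10^-2)^2 = 1.22 x 10^-5
Q > Ksp, so PbBr2 will precipitate.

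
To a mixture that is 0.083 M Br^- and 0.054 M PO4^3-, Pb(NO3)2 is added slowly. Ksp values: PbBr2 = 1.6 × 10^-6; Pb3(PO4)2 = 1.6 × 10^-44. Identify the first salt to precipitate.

Each salt begins to precipitate when Q = Ksp, i.e. when [Pb^2+] reaches its threshold.
For PbBr2: 1.6 × 10^-6 = (0.083)^2 × [Pb^2+]  ⇒  [Pb^2+] = 2.3 x 10^-4 M.
For Pb3(PO4)2: 1.6 × 10^-44 = (0.054)^2 × [Pb^2+]^3  ⇒  [Pb^2+] = 1.8 × 10^-14 M.
The salt with the lower threshold [Pb^2+] precipitates first: Pb3(PO4)2.

Pb3(PO4)2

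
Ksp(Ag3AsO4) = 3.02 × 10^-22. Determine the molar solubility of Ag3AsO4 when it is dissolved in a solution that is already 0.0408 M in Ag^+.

Ag3AsO4(s) <=> 3 Ag^+(aq) + AsO4^3-(aq)
Ksp = [Ag^+]^3[AsO4^3-]
If s mol/L dissolves here, [Ag^+] = 0.0408 + 3s ≈ 0.0408, [AsO4^3-] = s (Ksp is small, so little additional dissolves).
Ksp ≈ (0.0408)^3 × s
s = 4.45 × 10^-18 M
Check: 3s = 1.3 × 10^-17 ≪ 0.0408, so the approximation is valid.

s = 4.45 × 10^-18 M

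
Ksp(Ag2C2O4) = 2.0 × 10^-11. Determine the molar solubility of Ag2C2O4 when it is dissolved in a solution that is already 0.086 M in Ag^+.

s ≈ 2.7e-9 M

Ag2C2O4(s) ⇌ 2 Ag^+(aq) + C2O4^2-(aq)
Ksp = [Ag^+]^2[C2O4^2-]
Let s = moles of Ag2C2O4 that dissolve per litre. [Ag^+] = 0.086 + 2s ≈ 0.086, [C2O4^2-] = s (common-ion effect: Ag^+ is already 0.086 M).
Ksp ≈ (0.086)^2 × s
s = 2.7 × 10^-9 M
Check: 2s = 5.4 × 10^-9 ≪ 0.086, so the approximation is valid.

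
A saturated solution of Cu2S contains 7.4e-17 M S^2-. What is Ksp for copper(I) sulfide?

1.6 x 10^-48

Cu2S(s) ⇌ 2 Cu^+ + S^2-
Stoichiometry gives [Cu^+] = (2/1)[S^2-] = 1.48 × 10^-16 M.
Ksp = [Cu^+]^2[S^2-]
Ksp = (1.48 × 10^-16)^2 × 7.4 x 10^-17 = 1.6 × 10^-48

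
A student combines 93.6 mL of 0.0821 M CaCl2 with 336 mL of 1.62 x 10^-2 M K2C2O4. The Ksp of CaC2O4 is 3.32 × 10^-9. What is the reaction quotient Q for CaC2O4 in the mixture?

Total volume = 93.6 + 336 = 429.6 mL.
[Ca^2+] = 8.21 × 10^-2 × (93.6/429.6) = 1.789 x 10^-2 M
[C2O4^2-] = 1.62 x 10^-2 × (336/429.6) = 1.267 × 10^-2 M
CaC2O4(s) ⇌ Ca^2+(aq) + C2O4^2-(aq), so Q = [Ca^2+][C2O4^2-]
Q = (1.789 × 10^-2)(1.267 × 10^-2) = 2.27 x 10^-4
Q > Ksp, so CaC2O4 will precipitate.

Q ≈ 2.27e-4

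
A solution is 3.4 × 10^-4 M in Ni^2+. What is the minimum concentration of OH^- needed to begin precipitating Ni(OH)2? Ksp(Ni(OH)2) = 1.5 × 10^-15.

Ni(OH)2(s) <=> Ni^2+ + 2 OH^-
Ksp = [Ni^2+][OH^-]^2
Precipitation begins when Q = Ksp. With [Ni^2+] = 3.4 × 10^-4 M:
1.5 × 10^-15 = (3.4 × 10^-4) × [OH^-]^2
[OH^-] = (1.5 × 10^-15 / 3.4 x 10^-4)^(1/2) = 2.1 × 10^-6 M

[OH^-] ≈ 2.1e-6 M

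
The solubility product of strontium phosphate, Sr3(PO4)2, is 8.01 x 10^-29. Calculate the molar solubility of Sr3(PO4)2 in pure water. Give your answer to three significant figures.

s ≈ 9.42 x 10^-7 M

Sr3(PO4)2(s) ⇌ 3 Sr^2+(aq) + 2 PO4^3-(aq)
Ksp = [Sr^2+]^3[PO4^3-]^2
Let s = molar solubility. Then [Sr^2+] = 3s and [PO4^3-] = 2s.
So Ksp = (3s)^3 × (2s)^2 = 108s^5
Solving, s = (8.01 x 10^-29/108)^(1/5) = 9.42 × 10^-7 M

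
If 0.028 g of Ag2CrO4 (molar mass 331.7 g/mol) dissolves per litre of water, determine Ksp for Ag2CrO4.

Molar solubility s = (2.8 × 10^-2 g/L) / (331.7 g/mol) = 8.44 x 10^-5 M.
Ag2CrO4(s) ⇌ 2 Ag^+(aq) + CrO4^2-(aq)
If s mol/L of Ag2CrO4 dissolves, [Ag^+] = 2s and [CrO4^2-] = s.
Ksp = [Ag^+]^2[CrO4^2-]
Substituting: Ksp = (2s)^2s = 4s^3
Ksp = 4 × (8.44 × 10^-5)^3 = 2.4 × 10^-12

Ksp ≈ 2.4e-12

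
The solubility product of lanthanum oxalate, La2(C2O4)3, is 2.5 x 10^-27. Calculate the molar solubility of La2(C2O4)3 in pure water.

1.9 x 10^-6 M

La2(C2O4)3(s) ⇌ 2 La^3+(aq) + 3 C2O4^2-(aq)
Ksp = [La^3+]^2[C2O4^2-]^3
Let s = molar solubility. Then [La^3+] = 2s and [C2O4^2-] = 3s.
Substituting: Ksp = (2s)^2(3s)^3 = 108s^5
s^5 = 2.5 x 10^-27 / 108, so s = 1.9 × 10^-6 M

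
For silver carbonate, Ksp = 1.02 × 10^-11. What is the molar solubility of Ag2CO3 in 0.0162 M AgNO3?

Ag2CO3(s) <=> 2 Ag^+ + CO3^2-
Ksp = [Ag^+]^2[CO3^2-]
Let s = moles of Ag2CO3 that dissolve per litre. [Ag^+] = 0.0162 + 2s ≈ 0.0162, [CO3^2-] = s (common-ion effect: Ag^+ is already 0.0162 M).
Ksp ≈ (0.0162)^2 × s
s = 3.89 × 10^-8 M
Check: 2s = 7.8 × 10^-8 ≪ 0.0162, so the approximation is valid.

s = 3.89 × 10^-8 M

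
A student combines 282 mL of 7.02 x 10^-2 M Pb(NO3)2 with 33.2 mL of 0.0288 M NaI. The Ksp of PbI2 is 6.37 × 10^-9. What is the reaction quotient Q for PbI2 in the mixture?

5.78e-7

Total volume = 282 + 33.2 = 315.2 mL.
[Pb^2+] = 7.02 × 10^-2 × (282/315.2) = 6.281 x 10^-2 M
[I^-] = 2.88 × 10^-2 × (33.2/315.2) = 3.034 × 10^-3 M
PbI2(s) ⇌ Pb^2+ + 2 I^-, so Q = [Pb^2+][I^-]^2
Q = (6.281 × 10^-2)(3.034 × 10^-3)^2 = 5.78 × 10^-7
Q > Ksp, so PbI2 will precipitate.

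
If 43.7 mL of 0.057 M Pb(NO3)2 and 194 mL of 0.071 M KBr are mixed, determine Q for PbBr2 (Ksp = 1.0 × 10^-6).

Q ≈ 3.5e-5

Total volume = 43.7 + 194 = 237.7 mL.
[Pb^2+] = 5.7 x 10^-2 × (43.7/237.7) = 1.05 x 10^-2 M
[Br^-] = 7.1 x 10^-2 × (194/237.7) = 5.79 x 10^-2 M
PbBr2(s) <=> Pb^2+(aq) + 2 Br^-(aq), so Q = [Pb^2+][Br^-]^2
Q = (1.05 x 10^-2)(5.79 × 10^-2)^2 = 3.5 × 10^-5
Q > Ksp, so PbBr2 will precipitate.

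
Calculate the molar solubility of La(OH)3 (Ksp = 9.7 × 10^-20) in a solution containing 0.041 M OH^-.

s ≈ 1.4 × 10^-15 M

La(OH)3(s) ⇌ La^3+(aq) + 3 OH^-(aq)
Ksp = [La^3+][OH^-]^3
Let s be the molar solubility in this solution. [La^3+] = s, [OH^-] = 0.041 + 3s ≈ 0.041 (Ksp is small, so little additional dissolves).
Ksp ≈ s × (0.041)^3
s = 1.4 × 10^-15 M
Check: 3s = 4.2 × 10^-15 ≪ 0.041, so the approximation is valid.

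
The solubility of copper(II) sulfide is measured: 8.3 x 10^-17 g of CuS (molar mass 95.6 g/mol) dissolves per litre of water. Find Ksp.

7.5e-37

Molar solubility s = (8.3 × 10^-17 g/L) / (95.6 g/mol) = 8.68 × 10^-19 M.
CuS(s) ⇌ Cu^2+(aq) + S^2-(aq)
For each mole of CuS that dissolves: [Cu^2+] = s, [S^2-] = s.
Ksp = [Cu^2+][S^2-]
Ksp = (s)(s) = s^2
Ksp = (8.68 x 10^-19)^2 = 7.5 x 10^-37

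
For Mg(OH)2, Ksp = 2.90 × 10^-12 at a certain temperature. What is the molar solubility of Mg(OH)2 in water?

8.98e-5 M

Mg(OH)2(s) ⇌ Mg^2+(aq) + 2 OH^-(aq)
Ksp = [Mg^2+][OH^-]^2
With molar solubility s: [Mg^2+] = s, [OH^-] = 2s.
So Ksp = s × (2s)^2 = 4s^3
s^3 = 2.90 × 10^-12 / 4, so s = 8.98 × 10^-5 M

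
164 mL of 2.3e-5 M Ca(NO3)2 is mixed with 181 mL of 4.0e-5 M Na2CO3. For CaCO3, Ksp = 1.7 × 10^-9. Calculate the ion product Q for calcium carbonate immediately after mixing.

Total volume = 164 + 181 = 345 mL.
[Ca^2+] = 2.3 x 10^-5 × (164/345) = 1.09 × 10^-5 M
[CO3^2-] = 4.0 × 10^-5 × (181/345) = 2.10 × 10^-5 M
CaCO3(s) ⇌ Ca^2+ + CO3^2-, so Q = [Ca^2+][CO3^2-]
Q = (1.09 × 10^-5)(2.10 x 10^-5) = 2.3 × 10^-10
Q < Ksp, so no precipitate of CaCO3 forms.

2.3 x 10^-10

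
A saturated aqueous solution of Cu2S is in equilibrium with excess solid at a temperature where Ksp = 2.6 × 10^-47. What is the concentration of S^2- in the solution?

1.9e-16 M

Cu2S(s) <=> 2 Cu^+(aq) + S^2-(aq)
Ksp = [Cu^+]^2[S^2-]
Let s = molar solubility. Then [Cu^+] = 2s and [S^2-] = s.
Ksp = (2s)^2s = 4s^3
Solving, s = (2.6 × 10^-47/4)^(1/3) = 1.87 x 10^-16 M
[S^2-] = s = 1.9 × 10^-16 M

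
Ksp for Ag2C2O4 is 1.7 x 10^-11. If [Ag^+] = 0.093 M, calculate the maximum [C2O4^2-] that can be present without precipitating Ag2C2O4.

Ag2C2O4(s) ⇌ 2 Ag^+ + C2O4^2-
Ksp = [Ag^+]^2[C2O4^2-]
Precipitation begins when Q = Ksp. With [Ag^+] = 0.093 M:
1.7 x 10^-11 = (0.093)^2 × [C2O4^2-]
[C2O4^2-] = (1.7 x 10^-11 / 8.65 × 10^-3) = 2.0 × 10^-9 M

2.0 × 10^-9 M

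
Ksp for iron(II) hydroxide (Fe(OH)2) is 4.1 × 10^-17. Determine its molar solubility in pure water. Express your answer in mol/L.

Fe(OH)2(s) <=> Fe^2+(aq) + 2 OH^-(aq)
Ksp = [Fe^2+][OH^-]^2
If s mol/L of Fe(OH)2 dissolves, [Fe^2+] = s and [OH^-] = 2s.
Ksp = s(2s)^2 = 4s^3
s^3 = 4.1 × 10^-17 / 4, so s = 2.2 × 10^-6 M

2.2e-6 M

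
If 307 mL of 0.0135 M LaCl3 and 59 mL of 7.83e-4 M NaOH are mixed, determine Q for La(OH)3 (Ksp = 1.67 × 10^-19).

Q = 2.28e-14

Total volume = 307 + 59 = 366 mL.
[La^3+] = 1.35 x 10^-2 × (307/366) = 1.132 × 10^-2 M
[OH^-] = 7.83 x 10^-4 × (59/366) = 1.262 × 10^-4 M
La(OH)3(s) ⇌ La^3+ + 3 OH^-, so Q = [La^3+][OH^-]^3
Q = (1.132 × 10^-2)(1.262 × 10^-4)^3 = 2.28 × 10^-14
Q > Ksp, so La(OH)3 will precipitate.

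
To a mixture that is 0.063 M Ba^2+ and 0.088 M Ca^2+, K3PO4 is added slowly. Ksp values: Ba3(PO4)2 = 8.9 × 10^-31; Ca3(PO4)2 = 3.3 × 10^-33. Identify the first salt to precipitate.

Each salt begins to precipitate when Q = Ksp, i.e. when [PO4^3-] reaches its threshold.
For Ba3(PO4)2: 8.9 × 10^-31 = (0.063)^3 × [PO4^3-]^2  ⇒  [PO4^3-] = 6.0 × 10^-14 M.
For Ca3(PO4)2: 3.3 × 10^-33 = (0.088)^3 × [PO4^3-]^2  ⇒  [PO4^3-] = 2.2 × 10^-15 M.
The salt with the lower threshold [PO4^3-] precipitates first: Ca3(PO4)2.

Ca3(PO4)2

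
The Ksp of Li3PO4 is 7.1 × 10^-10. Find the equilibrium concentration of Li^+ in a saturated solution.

Li3PO4(s) ⇌ 3 Li^+(aq) + PO4^3-(aq)
Ksp = [Li^+]^3[PO4^3-]
If s mol/L of Li3PO4 dissolves, [Li^+] = 3s and [PO4^3-] = s.
So Ksp = (3s)^3 × s = 27s^4
Solving, s = (7.1 × 10^-10/27)^(1/4) = 2.26 × 10^-3 M
[Li^+] = 3s = 6.8 × 10^-3 M

6.8e-3 M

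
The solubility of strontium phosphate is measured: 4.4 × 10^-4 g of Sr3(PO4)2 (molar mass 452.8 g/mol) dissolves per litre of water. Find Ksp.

Molar solubility s = (4.4 × 10^-4 g/L) / (452.8 g/mol) = 9.72 × 10^-7 M.
Sr3(PO4)2(s) <=> 3 Sr^2+(aq) + 2 PO4^3-(aq)
If s mol/L of Sr3(PO4)2 dissolves, [Sr^2+] = 3s and [PO4^3-] = 2s.
Ksp = [Sr^2+]^3[PO4^3-]^2
Ksp = (3s)^3(2s)^2 = 108s^5
Ksp = 108 × (9.72 × 10^-7)^5 = 9.4 × 10^-29

9.4 x 10^-29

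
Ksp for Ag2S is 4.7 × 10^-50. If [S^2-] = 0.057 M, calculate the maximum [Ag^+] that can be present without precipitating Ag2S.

[Ag^+] = 9.1 × 10^-25 M

Ag2S(s) ⇌ 2 Ag^+ + S^2-
Ksp = [Ag^+]^2[S^2-]
Precipitation begins when Q = Ksp. With [S^2-] = 0.057 M:
4.7 × 10^-50 = (0.057) × [Ag^+]^2
[Ag^+] = (4.7 × 10^-50 / 5.7 × 10^-2)^(1/2) = 9.1 × 10^-25 M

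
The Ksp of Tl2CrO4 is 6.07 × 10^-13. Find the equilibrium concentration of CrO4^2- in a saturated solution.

[CrO4^2-] = 5.33e-5 M

Tl2CrO4(s) <=> 2 Tl^+ + CrO4^2-
Ksp = [Tl^+]^2[CrO4^2-]
For each mole of Tl2CrO4 that dissolves: [Tl^+] = 2s, [CrO4^2-] = s.
Substituting: Ksp = (2s)^2s = 4s^3
s = (6.07 × 10^-13 / 4)^(1/3) = 5.334 x 10^-5 M
[CrO4^2-] = s = 5.33 x 10^-5 M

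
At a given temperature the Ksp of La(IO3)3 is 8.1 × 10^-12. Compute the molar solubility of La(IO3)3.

7.4 × 10^-4 M

La(IO3)3(s) ⇌ La^3+(aq) + 3 IO3^-(aq)
Ksp = [La^3+][IO3^-]^3
With molar solubility s: [La^3+] = s, [IO3^-] = 3s.
Ksp = s(3s)^3 = 27s^4
s = (8.1 × 10^-12 / 27)^(1/4) = 7.4 × 10^-4 M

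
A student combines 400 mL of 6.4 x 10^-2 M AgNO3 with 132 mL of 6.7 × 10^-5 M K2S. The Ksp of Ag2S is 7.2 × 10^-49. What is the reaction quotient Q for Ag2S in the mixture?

Total volume = 400 + 132 = 532 mL.
[Ag^+] = 6.4 × 10^-2 × (400/532) = 4.81 × 10^-2 M
[S^2-] = 6.7 × 10^-5 × (132/532) = 1.66 × 10^-5 M
Ag2S(s) <=> 2 Ag^+ + S^2-, so Q = [Ag^+]^2[S^2-]
Q = (4.81 × 10^-2)^2(1.66 × 10^-5) = 3.8 × 10^-8
Q > Ksp, so Ag2S will precipitate.

3.8 × 10^-8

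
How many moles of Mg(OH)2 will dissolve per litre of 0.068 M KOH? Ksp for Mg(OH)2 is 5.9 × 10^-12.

Mg(OH)2(s) ⇌ Mg^2+ + 2 OH^-
Ksp = [Mg^2+][OH^-]^2
If s mol/L dissolves here, [Mg^2+] = s, [OH^-] = 0.068 + 2s ≈ 0.068 (common-ion effect: OH^- is already 0.068 M).
Ksp ≈ s × (0.068)^2
s = 1.3 x 10^-9 M
Check: 2s = 2.6 x 10^-9 ≪ 0.068, so the approximation is valid.

s ≈ 1.3 x 10^-9 M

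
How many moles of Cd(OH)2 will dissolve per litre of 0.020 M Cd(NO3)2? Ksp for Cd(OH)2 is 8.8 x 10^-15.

Cd(OH)2(s) ⇌ Cd^2+(aq) + 2 OH^-(aq)
Ksp = [Cd^2+][OH^-]^2
Let s be the molar solubility in this solution. [Cd^2+] = 0.020 + s ≈ 0.020, [OH^-] = 2s (common-ion effect: Cd^2+ is already 0.020 M).
Ksp ≈ 0.020 × (2s)^2
s = 3.3 × 10^-7 M
Check: s = 3.3 × 10^-7 ≪ 0.020, so the approximation is valid.

s ≈ 3.3 × 10^-7 M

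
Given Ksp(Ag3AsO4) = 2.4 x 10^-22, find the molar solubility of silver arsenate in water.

Ag3AsO4(s) ⇌ 3 Ag^+ + AsO4^3-
Ksp = [Ag^+]^3[AsO4^3-]
If s mol/L of Ag3AsO4 dissolves, [Ag^+] = 3s and [AsO4^3-] = s.
Substituting: Ksp = (3s)^3s = 27s^4
s^4 = 2.4 x 10^-22 / 27, so s = 1.7 × 10^-6 M

s ≈ 1.7 × 10^-6 M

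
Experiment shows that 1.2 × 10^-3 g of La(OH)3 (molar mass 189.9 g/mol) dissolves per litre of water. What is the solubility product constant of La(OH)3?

Ksp ≈ 4.3e-20

Molar solubility s = (1.2 × 10^-3 g/L) / (189.9 g/mol) = 6.32 x 10^-6 M.
La(OH)3(s) ⇌ La^3+ + 3 OH^-
If s mol/L of La(OH)3 dissolves, [La^3+] = s and [OH^-] = 3s.
Ksp = [La^3+][OH^-]^3
Substituting: Ksp = s(3s)^3 = 27s^4
With s = 6.32 x 10^-6: Ksp = 4.3 × 10^-20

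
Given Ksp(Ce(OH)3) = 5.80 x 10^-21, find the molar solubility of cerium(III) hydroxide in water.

s = 3.83e-6 M

Ce(OH)3(s) <=> Ce^3+ + 3 OH^-
Ksp = [Ce^3+][OH^-]^3
Let s = molar solubility. Then [Ce^3+] = s and [OH^-] = 3s.
So Ksp = s × (3s)^3 = 27s^4
s^4 = 5.80 x 10^-21 / 27, so s = 3.83 × 10^-6 M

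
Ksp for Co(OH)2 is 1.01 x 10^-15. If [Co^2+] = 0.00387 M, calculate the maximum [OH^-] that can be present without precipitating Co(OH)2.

Co(OH)2(s) <=> Co^2+ + 2 OH^-
Ksp = [Co^2+][OH^-]^2
Precipitation begins when Q = Ksp. With [Co^2+] = 0.00387 M:
1.01 x 10^-15 = (0.00387) × [OH^-]^2
[OH^-] = (1.01 x 10^-15 / 3.87 × 10^-3)^(1/2) = 5.11 × 10^-7 M

[OH^-] = 5.11 × 10^-7 M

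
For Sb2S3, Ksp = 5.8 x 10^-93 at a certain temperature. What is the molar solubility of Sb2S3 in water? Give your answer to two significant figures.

Sb2S3(s) <=> 2 Sb^3+ + 3 S^2-
Ksp = [Sb^3+]^2[S^2-]^3
If s mol/L of Sb2S3 dissolves, [Sb^3+] = 2s and [S^2-] = 3s.
Substituting: Ksp = (2s)^2(3s)^3 = 108s^5
s^5 = 5.8 x 10^-93 / 108, so s = 1.4 × 10^-19 M

s = 1.4e-19 M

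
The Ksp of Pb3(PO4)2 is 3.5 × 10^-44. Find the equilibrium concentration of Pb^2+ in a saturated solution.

[Pb^2+] = 2.4e-9 M

Pb3(PO4)2(s) <=> 3 Pb^2+ + 2 PO4^3-
Ksp = [Pb^2+]^3[PO4^3-]^2
If s mol/L of Pb3(PO4)2 dissolves, [Pb^2+] = 3s and [PO4^3-] = 2s.
Ksp = (3s)^3(2s)^2 = 108s^5
s = (3.5 × 10^-44 / 108)^(1/5) = 7.98 × 10^-10 M
[Pb^2+] = 3s = 2.4 × 10^-9 M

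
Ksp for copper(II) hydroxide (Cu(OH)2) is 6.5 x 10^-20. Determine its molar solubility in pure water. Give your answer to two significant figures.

Cu(OH)2(s) <=> Cu^2+(aq) + 2 OH^-(aq)
Ksp = [Cu^2+][OH^-]^2
With molar solubility s: [Cu^2+] = s, [OH^-] = 2s.
So Ksp = s × (2s)^2 = 4s^3
s = (6.5 x 10^-20 / 4)^(1/3) = 2.5 x 10^-7 M

2.5 × 10^-7 M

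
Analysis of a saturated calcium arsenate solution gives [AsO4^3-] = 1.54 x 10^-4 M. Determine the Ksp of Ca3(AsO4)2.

Ca3(AsO4)2(s) ⇌ 3 Ca^2+(aq) + 2 AsO4^3-(aq)
Stoichiometry gives [Ca^2+] = (3/2)[AsO4^3-] = 2.310 × 10^-4 M.
Ksp = [Ca^2+]^3[AsO4^3-]^2
Ksp = (2.310 × 10^-4)^3 × (1.54 × 10^-4)^2 = 2.92 x 10^-19

Ksp = 2.92 x 10^-19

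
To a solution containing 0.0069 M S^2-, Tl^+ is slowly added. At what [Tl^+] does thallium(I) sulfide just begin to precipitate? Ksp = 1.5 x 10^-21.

Tl2S(s) ⇌ 2 Tl^+(aq) + S^2-(aq)
Ksp = [Tl^+]^2[S^2-]
Precipitation begins when Q = Ksp. With [S^2-] = 0.0069 M:
1.5 x 10^-21 = (0.0069) × [Tl^+]^2
[Tl^+] = (1.5 x 10^-21 / 6.9 × 10^-3)^(1/2) = 4.7 × 10^-10 M

[Tl^+] = 4.7 × 10^-10 M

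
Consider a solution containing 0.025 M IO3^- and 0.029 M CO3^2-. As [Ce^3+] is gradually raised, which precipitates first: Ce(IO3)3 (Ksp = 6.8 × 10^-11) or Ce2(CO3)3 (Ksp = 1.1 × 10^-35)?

Precipitation of each salt starts when its ion product equals its Ksp.
For Ce(IO3)3: 6.8 × 10^-11 = (0.025)^3 × [Ce^3+]  ⇒  [Ce^3+] = 4.4 x 10^-6 M.
For Ce2(CO3)3: 1.1 × 10^-35 = (0.029)^3 × [Ce^3+]^2  ⇒  [Ce^3+] = 6.7 × 10^-16 M.
The salt with the lower threshold [Ce^3+] precipitates first: Ce2(CO3)3.

Ce2(CO3)3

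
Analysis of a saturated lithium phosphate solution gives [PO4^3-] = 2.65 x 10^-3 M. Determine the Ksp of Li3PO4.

Li3PO4(s) ⇌ 3 Li^+(aq) + PO4^3-(aq)
Stoichiometry gives [Li^+] = (3/1)[PO4^3-] = 7.950 × 10^-3 M.
Ksp = [Li^+]^3[PO4^3-]
Ksp = (7.950 × 10^-3)^3 × 2.65 × 10^-3 = 1.33 × 10^-9

Ksp = 1.33 × 10^-9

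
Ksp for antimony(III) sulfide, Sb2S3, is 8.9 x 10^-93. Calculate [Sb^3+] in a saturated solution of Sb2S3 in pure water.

[Sb^3+] = 3.0 × 10^-19 M

Sb2S3(s) <=> 2 Sb^3+(aq) + 3 S^2-(aq)
Ksp = [Sb^3+]^2[S^2-]^3
If s mol/L of Sb2S3 dissolves, [Sb^3+] = 2s and [S^2-] = 3s.
Ksp = (2s)^2(3s)^3 = 108s^5
Solving, s = (8.9 x 10^-93/108)^(1/5) = 1.52 x 10^-19 M
[Sb^3+] = 2s = 3.0 × 10^-19 M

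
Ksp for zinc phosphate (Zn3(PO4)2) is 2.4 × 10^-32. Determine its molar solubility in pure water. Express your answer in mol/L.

Zn3(PO4)2(s) ⇌ 3 Zn^2+ + 2 PO4^3-
Ksp = [Zn^2+]^3[PO4^3-]^2
Let s = molar solubility. Then [Zn^2+] = 3s and [PO4^3-] = 2s.
Ksp = (3s)^3(2s)^2 = 108s^5
s^5 = 2.4 × 10^-32 / 108, so s = 1.9 × 10^-7 M

s ≈ 1.9 × 10^-7 M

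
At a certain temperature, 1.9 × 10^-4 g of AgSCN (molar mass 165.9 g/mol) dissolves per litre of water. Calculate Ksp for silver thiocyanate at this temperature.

Ksp ≈ 1.3 × 10^-12

Molar solubility s = (1.9 × 10^-4 g/L) / (165.9 g/mol) = 1.15 × 10^-6 M.
AgSCN(s) <=> Ag^+ + SCN^-
With molar solubility s: [Ag^+] = s, [SCN^-] = s.
Ksp = [Ag^+][SCN^-]
Ksp = s^2
Ksp = (1.15 x 10^-6)^2 = 1.3 x 10^-12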